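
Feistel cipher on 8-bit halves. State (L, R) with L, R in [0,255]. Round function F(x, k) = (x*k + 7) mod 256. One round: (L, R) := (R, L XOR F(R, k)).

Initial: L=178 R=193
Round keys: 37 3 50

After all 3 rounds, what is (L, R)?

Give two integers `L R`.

Round 1 (k=37): L=193 R=94
Round 2 (k=3): L=94 R=224
Round 3 (k=50): L=224 R=153

Answer: 224 153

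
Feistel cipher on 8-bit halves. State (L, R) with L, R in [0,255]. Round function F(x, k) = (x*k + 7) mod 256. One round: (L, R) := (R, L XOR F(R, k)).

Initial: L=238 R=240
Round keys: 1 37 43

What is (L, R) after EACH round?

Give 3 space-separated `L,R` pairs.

Round 1 (k=1): L=240 R=25
Round 2 (k=37): L=25 R=84
Round 3 (k=43): L=84 R=58

Answer: 240,25 25,84 84,58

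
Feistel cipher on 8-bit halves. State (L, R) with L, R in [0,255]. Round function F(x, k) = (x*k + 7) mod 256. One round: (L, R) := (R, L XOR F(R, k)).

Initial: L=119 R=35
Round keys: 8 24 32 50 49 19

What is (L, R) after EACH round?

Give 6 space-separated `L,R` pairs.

Round 1 (k=8): L=35 R=104
Round 2 (k=24): L=104 R=228
Round 3 (k=32): L=228 R=239
Round 4 (k=50): L=239 R=81
Round 5 (k=49): L=81 R=103
Round 6 (k=19): L=103 R=253

Answer: 35,104 104,228 228,239 239,81 81,103 103,253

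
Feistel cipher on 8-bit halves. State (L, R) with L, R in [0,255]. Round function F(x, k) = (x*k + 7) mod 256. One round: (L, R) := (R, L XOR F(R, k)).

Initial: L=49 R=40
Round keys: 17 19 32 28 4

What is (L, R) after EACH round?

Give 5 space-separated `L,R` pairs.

Round 1 (k=17): L=40 R=158
Round 2 (k=19): L=158 R=233
Round 3 (k=32): L=233 R=185
Round 4 (k=28): L=185 R=170
Round 5 (k=4): L=170 R=22

Answer: 40,158 158,233 233,185 185,170 170,22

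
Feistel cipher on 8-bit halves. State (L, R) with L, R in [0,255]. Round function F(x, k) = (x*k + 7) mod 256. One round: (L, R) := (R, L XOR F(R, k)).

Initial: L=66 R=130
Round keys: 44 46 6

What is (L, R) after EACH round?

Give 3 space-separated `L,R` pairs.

Round 1 (k=44): L=130 R=29
Round 2 (k=46): L=29 R=191
Round 3 (k=6): L=191 R=156

Answer: 130,29 29,191 191,156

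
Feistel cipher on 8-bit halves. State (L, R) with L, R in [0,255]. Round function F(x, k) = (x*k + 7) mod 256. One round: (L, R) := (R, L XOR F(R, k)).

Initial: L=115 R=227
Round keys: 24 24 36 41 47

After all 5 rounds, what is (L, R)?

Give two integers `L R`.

Round 1 (k=24): L=227 R=60
Round 2 (k=24): L=60 R=68
Round 3 (k=36): L=68 R=171
Round 4 (k=41): L=171 R=46
Round 5 (k=47): L=46 R=210

Answer: 46 210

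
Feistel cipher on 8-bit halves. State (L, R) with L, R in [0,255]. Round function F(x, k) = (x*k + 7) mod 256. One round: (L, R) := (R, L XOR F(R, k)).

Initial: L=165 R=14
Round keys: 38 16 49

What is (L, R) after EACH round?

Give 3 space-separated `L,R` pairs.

Round 1 (k=38): L=14 R=190
Round 2 (k=16): L=190 R=233
Round 3 (k=49): L=233 R=30

Answer: 14,190 190,233 233,30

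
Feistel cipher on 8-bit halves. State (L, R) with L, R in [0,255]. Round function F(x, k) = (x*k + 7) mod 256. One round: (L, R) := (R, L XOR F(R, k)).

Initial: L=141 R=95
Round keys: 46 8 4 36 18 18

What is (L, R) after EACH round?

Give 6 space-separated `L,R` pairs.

Answer: 95,148 148,248 248,115 115,203 203,62 62,168

Derivation:
Round 1 (k=46): L=95 R=148
Round 2 (k=8): L=148 R=248
Round 3 (k=4): L=248 R=115
Round 4 (k=36): L=115 R=203
Round 5 (k=18): L=203 R=62
Round 6 (k=18): L=62 R=168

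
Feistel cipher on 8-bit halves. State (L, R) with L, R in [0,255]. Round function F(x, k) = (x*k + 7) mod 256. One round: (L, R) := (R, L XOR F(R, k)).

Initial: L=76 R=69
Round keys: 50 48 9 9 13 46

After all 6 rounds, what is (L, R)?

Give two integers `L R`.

Round 1 (k=50): L=69 R=205
Round 2 (k=48): L=205 R=50
Round 3 (k=9): L=50 R=4
Round 4 (k=9): L=4 R=25
Round 5 (k=13): L=25 R=72
Round 6 (k=46): L=72 R=238

Answer: 72 238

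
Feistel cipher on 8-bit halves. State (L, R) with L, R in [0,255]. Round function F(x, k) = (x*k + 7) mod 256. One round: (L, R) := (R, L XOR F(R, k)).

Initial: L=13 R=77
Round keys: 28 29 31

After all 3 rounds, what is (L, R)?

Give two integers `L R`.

Round 1 (k=28): L=77 R=126
Round 2 (k=29): L=126 R=0
Round 3 (k=31): L=0 R=121

Answer: 0 121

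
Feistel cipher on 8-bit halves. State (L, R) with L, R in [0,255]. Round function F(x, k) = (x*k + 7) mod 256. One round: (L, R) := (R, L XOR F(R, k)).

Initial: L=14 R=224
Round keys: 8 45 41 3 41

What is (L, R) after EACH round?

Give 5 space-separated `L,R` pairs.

Round 1 (k=8): L=224 R=9
Round 2 (k=45): L=9 R=124
Round 3 (k=41): L=124 R=234
Round 4 (k=3): L=234 R=185
Round 5 (k=41): L=185 R=66

Answer: 224,9 9,124 124,234 234,185 185,66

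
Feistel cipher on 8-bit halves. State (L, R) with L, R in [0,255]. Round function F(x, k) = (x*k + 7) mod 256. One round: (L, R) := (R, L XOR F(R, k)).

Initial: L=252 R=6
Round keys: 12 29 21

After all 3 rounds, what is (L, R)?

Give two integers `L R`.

Round 1 (k=12): L=6 R=179
Round 2 (k=29): L=179 R=72
Round 3 (k=21): L=72 R=92

Answer: 72 92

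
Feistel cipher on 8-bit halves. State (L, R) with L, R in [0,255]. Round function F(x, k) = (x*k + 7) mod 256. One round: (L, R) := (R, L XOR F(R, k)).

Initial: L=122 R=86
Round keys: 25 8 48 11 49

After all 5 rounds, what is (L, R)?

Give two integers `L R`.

Round 1 (k=25): L=86 R=23
Round 2 (k=8): L=23 R=233
Round 3 (k=48): L=233 R=160
Round 4 (k=11): L=160 R=14
Round 5 (k=49): L=14 R=21

Answer: 14 21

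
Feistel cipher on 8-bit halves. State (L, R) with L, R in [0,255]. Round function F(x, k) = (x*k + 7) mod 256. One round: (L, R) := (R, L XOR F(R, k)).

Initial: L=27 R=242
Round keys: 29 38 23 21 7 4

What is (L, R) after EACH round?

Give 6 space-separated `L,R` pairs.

Round 1 (k=29): L=242 R=106
Round 2 (k=38): L=106 R=49
Round 3 (k=23): L=49 R=4
Round 4 (k=21): L=4 R=106
Round 5 (k=7): L=106 R=233
Round 6 (k=4): L=233 R=193

Answer: 242,106 106,49 49,4 4,106 106,233 233,193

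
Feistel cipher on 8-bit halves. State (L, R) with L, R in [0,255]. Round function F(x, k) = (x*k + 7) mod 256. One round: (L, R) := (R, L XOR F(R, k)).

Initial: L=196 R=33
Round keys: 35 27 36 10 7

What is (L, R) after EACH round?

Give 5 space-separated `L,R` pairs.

Answer: 33,78 78,96 96,201 201,129 129,71

Derivation:
Round 1 (k=35): L=33 R=78
Round 2 (k=27): L=78 R=96
Round 3 (k=36): L=96 R=201
Round 4 (k=10): L=201 R=129
Round 5 (k=7): L=129 R=71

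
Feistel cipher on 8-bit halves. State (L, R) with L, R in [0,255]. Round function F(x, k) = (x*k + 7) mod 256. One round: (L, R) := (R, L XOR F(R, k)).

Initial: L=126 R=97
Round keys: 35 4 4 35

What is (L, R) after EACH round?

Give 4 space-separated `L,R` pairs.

Answer: 97,52 52,182 182,235 235,158

Derivation:
Round 1 (k=35): L=97 R=52
Round 2 (k=4): L=52 R=182
Round 3 (k=4): L=182 R=235
Round 4 (k=35): L=235 R=158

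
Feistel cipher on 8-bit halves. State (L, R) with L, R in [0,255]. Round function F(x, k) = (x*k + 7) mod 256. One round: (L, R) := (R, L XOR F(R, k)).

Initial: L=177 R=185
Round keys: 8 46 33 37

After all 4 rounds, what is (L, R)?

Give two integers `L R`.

Round 1 (k=8): L=185 R=126
Round 2 (k=46): L=126 R=18
Round 3 (k=33): L=18 R=39
Round 4 (k=37): L=39 R=184

Answer: 39 184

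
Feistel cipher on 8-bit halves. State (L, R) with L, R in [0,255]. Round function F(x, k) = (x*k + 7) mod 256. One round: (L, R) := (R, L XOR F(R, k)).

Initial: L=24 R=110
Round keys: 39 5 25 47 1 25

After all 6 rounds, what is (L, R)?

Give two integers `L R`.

Round 1 (k=39): L=110 R=209
Round 2 (k=5): L=209 R=114
Round 3 (k=25): L=114 R=248
Round 4 (k=47): L=248 R=253
Round 5 (k=1): L=253 R=252
Round 6 (k=25): L=252 R=94

Answer: 252 94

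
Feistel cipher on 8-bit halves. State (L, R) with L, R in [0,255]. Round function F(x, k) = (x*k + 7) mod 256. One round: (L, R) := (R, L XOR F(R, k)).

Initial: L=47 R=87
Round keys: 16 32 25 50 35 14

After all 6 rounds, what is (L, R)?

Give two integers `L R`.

Answer: 25 192

Derivation:
Round 1 (k=16): L=87 R=88
Round 2 (k=32): L=88 R=80
Round 3 (k=25): L=80 R=143
Round 4 (k=50): L=143 R=165
Round 5 (k=35): L=165 R=25
Round 6 (k=14): L=25 R=192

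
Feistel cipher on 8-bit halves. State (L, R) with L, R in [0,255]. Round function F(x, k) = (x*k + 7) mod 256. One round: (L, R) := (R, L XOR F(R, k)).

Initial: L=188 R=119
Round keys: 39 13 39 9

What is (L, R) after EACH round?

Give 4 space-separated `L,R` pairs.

Answer: 119,148 148,252 252,255 255,2

Derivation:
Round 1 (k=39): L=119 R=148
Round 2 (k=13): L=148 R=252
Round 3 (k=39): L=252 R=255
Round 4 (k=9): L=255 R=2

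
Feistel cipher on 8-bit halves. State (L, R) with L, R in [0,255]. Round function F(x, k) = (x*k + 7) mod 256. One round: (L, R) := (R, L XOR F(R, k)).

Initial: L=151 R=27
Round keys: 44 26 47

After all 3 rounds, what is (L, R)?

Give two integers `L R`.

Answer: 4 255

Derivation:
Round 1 (k=44): L=27 R=60
Round 2 (k=26): L=60 R=4
Round 3 (k=47): L=4 R=255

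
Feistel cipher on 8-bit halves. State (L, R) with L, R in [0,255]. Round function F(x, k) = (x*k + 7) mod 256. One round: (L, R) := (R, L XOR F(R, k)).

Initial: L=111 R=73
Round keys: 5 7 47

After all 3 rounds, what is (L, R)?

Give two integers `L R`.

Answer: 141 241

Derivation:
Round 1 (k=5): L=73 R=27
Round 2 (k=7): L=27 R=141
Round 3 (k=47): L=141 R=241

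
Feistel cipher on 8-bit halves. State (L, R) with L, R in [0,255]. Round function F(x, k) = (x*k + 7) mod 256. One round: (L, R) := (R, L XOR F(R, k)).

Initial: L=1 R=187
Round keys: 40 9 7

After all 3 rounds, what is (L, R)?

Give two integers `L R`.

Answer: 142 215

Derivation:
Round 1 (k=40): L=187 R=62
Round 2 (k=9): L=62 R=142
Round 3 (k=7): L=142 R=215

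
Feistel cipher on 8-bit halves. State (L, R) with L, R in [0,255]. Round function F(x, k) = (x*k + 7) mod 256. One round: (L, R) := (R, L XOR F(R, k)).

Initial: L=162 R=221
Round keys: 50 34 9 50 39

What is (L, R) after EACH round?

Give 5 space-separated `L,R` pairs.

Answer: 221,147 147,80 80,68 68,31 31,132

Derivation:
Round 1 (k=50): L=221 R=147
Round 2 (k=34): L=147 R=80
Round 3 (k=9): L=80 R=68
Round 4 (k=50): L=68 R=31
Round 5 (k=39): L=31 R=132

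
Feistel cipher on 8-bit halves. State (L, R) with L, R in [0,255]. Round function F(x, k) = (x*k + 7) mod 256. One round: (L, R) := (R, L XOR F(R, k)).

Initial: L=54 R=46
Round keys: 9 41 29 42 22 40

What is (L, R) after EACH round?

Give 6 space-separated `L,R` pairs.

Answer: 46,147 147,188 188,192 192,59 59,217 217,212

Derivation:
Round 1 (k=9): L=46 R=147
Round 2 (k=41): L=147 R=188
Round 3 (k=29): L=188 R=192
Round 4 (k=42): L=192 R=59
Round 5 (k=22): L=59 R=217
Round 6 (k=40): L=217 R=212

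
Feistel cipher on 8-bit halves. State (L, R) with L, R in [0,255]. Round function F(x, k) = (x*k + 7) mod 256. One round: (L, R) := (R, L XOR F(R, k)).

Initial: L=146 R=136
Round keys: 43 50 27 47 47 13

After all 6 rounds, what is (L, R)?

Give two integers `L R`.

Round 1 (k=43): L=136 R=77
Round 2 (k=50): L=77 R=153
Round 3 (k=27): L=153 R=103
Round 4 (k=47): L=103 R=105
Round 5 (k=47): L=105 R=41
Round 6 (k=13): L=41 R=117

Answer: 41 117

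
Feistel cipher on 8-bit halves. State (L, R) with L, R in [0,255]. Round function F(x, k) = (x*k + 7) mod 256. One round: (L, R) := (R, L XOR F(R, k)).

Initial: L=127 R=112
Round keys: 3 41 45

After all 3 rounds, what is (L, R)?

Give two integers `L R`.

Answer: 31 82

Derivation:
Round 1 (k=3): L=112 R=40
Round 2 (k=41): L=40 R=31
Round 3 (k=45): L=31 R=82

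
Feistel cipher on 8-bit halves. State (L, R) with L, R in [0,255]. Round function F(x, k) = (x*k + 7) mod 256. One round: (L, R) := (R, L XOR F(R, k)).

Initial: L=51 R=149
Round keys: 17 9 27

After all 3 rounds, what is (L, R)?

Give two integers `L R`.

Round 1 (k=17): L=149 R=223
Round 2 (k=9): L=223 R=75
Round 3 (k=27): L=75 R=47

Answer: 75 47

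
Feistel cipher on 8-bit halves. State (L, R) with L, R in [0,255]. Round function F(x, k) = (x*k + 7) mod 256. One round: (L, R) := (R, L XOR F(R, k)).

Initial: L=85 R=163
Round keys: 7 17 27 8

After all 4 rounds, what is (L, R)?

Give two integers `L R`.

Answer: 81 236

Derivation:
Round 1 (k=7): L=163 R=41
Round 2 (k=17): L=41 R=99
Round 3 (k=27): L=99 R=81
Round 4 (k=8): L=81 R=236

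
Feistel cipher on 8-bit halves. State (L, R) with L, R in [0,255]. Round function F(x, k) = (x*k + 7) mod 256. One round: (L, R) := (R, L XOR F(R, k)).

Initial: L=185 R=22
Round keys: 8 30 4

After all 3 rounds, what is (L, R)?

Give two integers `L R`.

Answer: 189 245

Derivation:
Round 1 (k=8): L=22 R=14
Round 2 (k=30): L=14 R=189
Round 3 (k=4): L=189 R=245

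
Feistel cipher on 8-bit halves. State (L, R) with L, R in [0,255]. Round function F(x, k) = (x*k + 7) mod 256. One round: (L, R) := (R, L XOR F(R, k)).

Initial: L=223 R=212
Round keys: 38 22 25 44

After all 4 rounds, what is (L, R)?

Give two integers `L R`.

Round 1 (k=38): L=212 R=160
Round 2 (k=22): L=160 R=19
Round 3 (k=25): L=19 R=66
Round 4 (k=44): L=66 R=76

Answer: 66 76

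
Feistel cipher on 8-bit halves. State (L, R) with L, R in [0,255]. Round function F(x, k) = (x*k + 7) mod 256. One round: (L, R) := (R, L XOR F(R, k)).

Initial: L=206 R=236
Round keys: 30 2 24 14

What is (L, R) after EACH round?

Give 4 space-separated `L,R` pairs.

Round 1 (k=30): L=236 R=97
Round 2 (k=2): L=97 R=37
Round 3 (k=24): L=37 R=30
Round 4 (k=14): L=30 R=142

Answer: 236,97 97,37 37,30 30,142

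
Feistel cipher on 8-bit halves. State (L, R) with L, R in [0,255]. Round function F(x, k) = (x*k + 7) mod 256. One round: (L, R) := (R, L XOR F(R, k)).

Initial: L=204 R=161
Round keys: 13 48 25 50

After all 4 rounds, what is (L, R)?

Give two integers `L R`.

Answer: 69 167

Derivation:
Round 1 (k=13): L=161 R=248
Round 2 (k=48): L=248 R=38
Round 3 (k=25): L=38 R=69
Round 4 (k=50): L=69 R=167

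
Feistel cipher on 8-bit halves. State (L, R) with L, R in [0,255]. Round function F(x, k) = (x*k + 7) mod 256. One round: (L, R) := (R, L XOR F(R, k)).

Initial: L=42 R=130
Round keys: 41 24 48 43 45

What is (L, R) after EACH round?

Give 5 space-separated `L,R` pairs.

Round 1 (k=41): L=130 R=243
Round 2 (k=24): L=243 R=77
Round 3 (k=48): L=77 R=132
Round 4 (k=43): L=132 R=126
Round 5 (k=45): L=126 R=169

Answer: 130,243 243,77 77,132 132,126 126,169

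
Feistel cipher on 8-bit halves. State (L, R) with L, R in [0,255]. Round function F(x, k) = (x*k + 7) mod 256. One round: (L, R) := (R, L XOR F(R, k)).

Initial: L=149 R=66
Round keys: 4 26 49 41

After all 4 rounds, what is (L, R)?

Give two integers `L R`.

Round 1 (k=4): L=66 R=154
Round 2 (k=26): L=154 R=233
Round 3 (k=49): L=233 R=58
Round 4 (k=41): L=58 R=184

Answer: 58 184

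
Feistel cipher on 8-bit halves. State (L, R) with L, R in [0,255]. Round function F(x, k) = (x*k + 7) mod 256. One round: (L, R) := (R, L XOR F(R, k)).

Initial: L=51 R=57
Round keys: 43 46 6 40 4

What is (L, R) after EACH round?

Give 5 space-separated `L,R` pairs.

Answer: 57,169 169,92 92,134 134,171 171,53

Derivation:
Round 1 (k=43): L=57 R=169
Round 2 (k=46): L=169 R=92
Round 3 (k=6): L=92 R=134
Round 4 (k=40): L=134 R=171
Round 5 (k=4): L=171 R=53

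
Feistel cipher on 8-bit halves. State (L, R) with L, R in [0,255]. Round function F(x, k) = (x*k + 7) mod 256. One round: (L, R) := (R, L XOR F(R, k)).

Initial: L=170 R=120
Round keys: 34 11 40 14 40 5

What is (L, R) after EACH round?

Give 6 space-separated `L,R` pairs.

Round 1 (k=34): L=120 R=93
Round 2 (k=11): L=93 R=126
Round 3 (k=40): L=126 R=234
Round 4 (k=14): L=234 R=173
Round 5 (k=40): L=173 R=229
Round 6 (k=5): L=229 R=45

Answer: 120,93 93,126 126,234 234,173 173,229 229,45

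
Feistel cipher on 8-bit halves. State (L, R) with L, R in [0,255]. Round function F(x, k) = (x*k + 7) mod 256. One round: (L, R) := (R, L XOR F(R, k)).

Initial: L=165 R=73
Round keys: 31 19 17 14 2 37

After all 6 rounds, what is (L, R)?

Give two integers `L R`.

Answer: 164 235

Derivation:
Round 1 (k=31): L=73 R=123
Round 2 (k=19): L=123 R=97
Round 3 (k=17): L=97 R=3
Round 4 (k=14): L=3 R=80
Round 5 (k=2): L=80 R=164
Round 6 (k=37): L=164 R=235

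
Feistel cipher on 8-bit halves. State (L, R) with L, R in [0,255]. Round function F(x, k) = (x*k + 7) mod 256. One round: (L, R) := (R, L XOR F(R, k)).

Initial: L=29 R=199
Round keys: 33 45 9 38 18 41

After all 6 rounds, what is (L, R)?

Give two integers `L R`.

Round 1 (k=33): L=199 R=179
Round 2 (k=45): L=179 R=185
Round 3 (k=9): L=185 R=59
Round 4 (k=38): L=59 R=112
Round 5 (k=18): L=112 R=220
Round 6 (k=41): L=220 R=51

Answer: 220 51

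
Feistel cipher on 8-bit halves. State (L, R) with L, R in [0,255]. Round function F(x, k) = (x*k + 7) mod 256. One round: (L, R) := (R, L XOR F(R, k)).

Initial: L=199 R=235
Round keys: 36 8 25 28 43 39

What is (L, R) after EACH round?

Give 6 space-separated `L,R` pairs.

Answer: 235,212 212,76 76,167 167,7 7,147 147,107

Derivation:
Round 1 (k=36): L=235 R=212
Round 2 (k=8): L=212 R=76
Round 3 (k=25): L=76 R=167
Round 4 (k=28): L=167 R=7
Round 5 (k=43): L=7 R=147
Round 6 (k=39): L=147 R=107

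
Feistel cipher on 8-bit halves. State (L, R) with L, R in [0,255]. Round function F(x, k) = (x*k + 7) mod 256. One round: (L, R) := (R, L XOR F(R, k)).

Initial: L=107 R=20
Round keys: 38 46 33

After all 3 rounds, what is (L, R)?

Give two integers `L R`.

Round 1 (k=38): L=20 R=148
Round 2 (k=46): L=148 R=139
Round 3 (k=33): L=139 R=102

Answer: 139 102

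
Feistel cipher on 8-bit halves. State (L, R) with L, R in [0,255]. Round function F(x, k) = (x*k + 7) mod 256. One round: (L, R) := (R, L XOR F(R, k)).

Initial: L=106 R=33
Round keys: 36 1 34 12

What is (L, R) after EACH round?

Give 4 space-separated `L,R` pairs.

Round 1 (k=36): L=33 R=193
Round 2 (k=1): L=193 R=233
Round 3 (k=34): L=233 R=56
Round 4 (k=12): L=56 R=78

Answer: 33,193 193,233 233,56 56,78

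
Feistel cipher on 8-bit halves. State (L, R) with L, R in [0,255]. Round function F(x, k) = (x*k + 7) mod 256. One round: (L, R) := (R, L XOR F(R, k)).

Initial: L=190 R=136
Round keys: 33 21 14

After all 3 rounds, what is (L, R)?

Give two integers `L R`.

Round 1 (k=33): L=136 R=49
Round 2 (k=21): L=49 R=132
Round 3 (k=14): L=132 R=14

Answer: 132 14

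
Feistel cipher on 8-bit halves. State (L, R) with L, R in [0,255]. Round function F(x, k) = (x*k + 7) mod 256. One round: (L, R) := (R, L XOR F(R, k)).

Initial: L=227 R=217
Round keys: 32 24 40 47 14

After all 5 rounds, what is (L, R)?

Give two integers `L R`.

Answer: 154 0

Derivation:
Round 1 (k=32): L=217 R=196
Round 2 (k=24): L=196 R=190
Round 3 (k=40): L=190 R=115
Round 4 (k=47): L=115 R=154
Round 5 (k=14): L=154 R=0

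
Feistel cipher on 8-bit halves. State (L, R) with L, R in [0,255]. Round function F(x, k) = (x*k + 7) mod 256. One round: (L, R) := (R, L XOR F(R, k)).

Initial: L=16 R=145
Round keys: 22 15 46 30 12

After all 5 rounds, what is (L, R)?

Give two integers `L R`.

Answer: 20 187

Derivation:
Round 1 (k=22): L=145 R=109
Round 2 (k=15): L=109 R=251
Round 3 (k=46): L=251 R=76
Round 4 (k=30): L=76 R=20
Round 5 (k=12): L=20 R=187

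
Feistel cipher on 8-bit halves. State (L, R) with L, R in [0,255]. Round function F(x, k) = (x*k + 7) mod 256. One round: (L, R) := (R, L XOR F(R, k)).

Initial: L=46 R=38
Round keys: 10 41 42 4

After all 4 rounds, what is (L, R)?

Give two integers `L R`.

Round 1 (k=10): L=38 R=173
Round 2 (k=41): L=173 R=154
Round 3 (k=42): L=154 R=230
Round 4 (k=4): L=230 R=5

Answer: 230 5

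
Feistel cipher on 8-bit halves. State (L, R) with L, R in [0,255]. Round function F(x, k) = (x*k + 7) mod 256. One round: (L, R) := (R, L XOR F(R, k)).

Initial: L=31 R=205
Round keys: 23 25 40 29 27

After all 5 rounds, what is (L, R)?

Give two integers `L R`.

Round 1 (k=23): L=205 R=109
Round 2 (k=25): L=109 R=97
Round 3 (k=40): L=97 R=66
Round 4 (k=29): L=66 R=224
Round 5 (k=27): L=224 R=229

Answer: 224 229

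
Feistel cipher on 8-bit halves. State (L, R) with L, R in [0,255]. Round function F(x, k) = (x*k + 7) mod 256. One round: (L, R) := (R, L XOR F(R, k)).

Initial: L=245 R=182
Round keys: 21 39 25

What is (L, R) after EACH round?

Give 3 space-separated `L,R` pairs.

Round 1 (k=21): L=182 R=0
Round 2 (k=39): L=0 R=177
Round 3 (k=25): L=177 R=80

Answer: 182,0 0,177 177,80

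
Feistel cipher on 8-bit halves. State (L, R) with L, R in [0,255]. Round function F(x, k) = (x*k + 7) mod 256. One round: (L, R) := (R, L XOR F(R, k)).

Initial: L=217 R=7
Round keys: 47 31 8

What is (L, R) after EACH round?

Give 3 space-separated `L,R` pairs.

Round 1 (k=47): L=7 R=137
Round 2 (k=31): L=137 R=153
Round 3 (k=8): L=153 R=70

Answer: 7,137 137,153 153,70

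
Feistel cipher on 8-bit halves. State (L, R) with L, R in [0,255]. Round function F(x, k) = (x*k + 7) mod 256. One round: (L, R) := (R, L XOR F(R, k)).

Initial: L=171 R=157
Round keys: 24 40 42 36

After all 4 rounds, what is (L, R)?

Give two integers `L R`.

Answer: 159 217

Derivation:
Round 1 (k=24): L=157 R=20
Round 2 (k=40): L=20 R=186
Round 3 (k=42): L=186 R=159
Round 4 (k=36): L=159 R=217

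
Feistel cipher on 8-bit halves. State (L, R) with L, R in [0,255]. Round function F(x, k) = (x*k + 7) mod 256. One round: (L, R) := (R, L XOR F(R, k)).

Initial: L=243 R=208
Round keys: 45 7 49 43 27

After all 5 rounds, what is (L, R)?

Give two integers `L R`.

Answer: 178 3

Derivation:
Round 1 (k=45): L=208 R=100
Round 2 (k=7): L=100 R=19
Round 3 (k=49): L=19 R=206
Round 4 (k=43): L=206 R=178
Round 5 (k=27): L=178 R=3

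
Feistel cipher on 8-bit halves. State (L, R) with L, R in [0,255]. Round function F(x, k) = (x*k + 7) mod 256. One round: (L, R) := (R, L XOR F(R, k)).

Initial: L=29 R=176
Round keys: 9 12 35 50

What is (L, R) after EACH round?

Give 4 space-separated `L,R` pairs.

Answer: 176,42 42,79 79,254 254,236

Derivation:
Round 1 (k=9): L=176 R=42
Round 2 (k=12): L=42 R=79
Round 3 (k=35): L=79 R=254
Round 4 (k=50): L=254 R=236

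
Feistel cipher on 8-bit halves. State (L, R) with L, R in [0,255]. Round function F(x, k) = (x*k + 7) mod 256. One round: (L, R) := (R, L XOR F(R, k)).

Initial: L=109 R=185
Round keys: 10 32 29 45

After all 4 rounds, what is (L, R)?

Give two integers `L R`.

Answer: 33 234

Derivation:
Round 1 (k=10): L=185 R=44
Round 2 (k=32): L=44 R=62
Round 3 (k=29): L=62 R=33
Round 4 (k=45): L=33 R=234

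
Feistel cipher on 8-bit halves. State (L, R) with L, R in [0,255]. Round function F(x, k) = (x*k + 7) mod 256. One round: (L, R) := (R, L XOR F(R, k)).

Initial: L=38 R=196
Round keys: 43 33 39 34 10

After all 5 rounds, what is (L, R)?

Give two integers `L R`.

Answer: 67 127

Derivation:
Round 1 (k=43): L=196 R=213
Round 2 (k=33): L=213 R=184
Round 3 (k=39): L=184 R=218
Round 4 (k=34): L=218 R=67
Round 5 (k=10): L=67 R=127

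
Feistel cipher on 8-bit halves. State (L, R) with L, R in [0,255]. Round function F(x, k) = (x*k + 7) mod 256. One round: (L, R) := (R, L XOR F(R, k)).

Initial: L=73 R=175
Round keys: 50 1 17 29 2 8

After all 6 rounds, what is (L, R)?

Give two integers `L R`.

Answer: 188 241

Derivation:
Round 1 (k=50): L=175 R=124
Round 2 (k=1): L=124 R=44
Round 3 (k=17): L=44 R=143
Round 4 (k=29): L=143 R=22
Round 5 (k=2): L=22 R=188
Round 6 (k=8): L=188 R=241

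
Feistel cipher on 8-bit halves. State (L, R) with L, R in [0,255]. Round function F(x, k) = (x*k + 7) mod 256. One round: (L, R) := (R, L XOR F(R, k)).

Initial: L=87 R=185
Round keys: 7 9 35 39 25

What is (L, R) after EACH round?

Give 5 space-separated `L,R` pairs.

Round 1 (k=7): L=185 R=65
Round 2 (k=9): L=65 R=233
Round 3 (k=35): L=233 R=163
Round 4 (k=39): L=163 R=53
Round 5 (k=25): L=53 R=151

Answer: 185,65 65,233 233,163 163,53 53,151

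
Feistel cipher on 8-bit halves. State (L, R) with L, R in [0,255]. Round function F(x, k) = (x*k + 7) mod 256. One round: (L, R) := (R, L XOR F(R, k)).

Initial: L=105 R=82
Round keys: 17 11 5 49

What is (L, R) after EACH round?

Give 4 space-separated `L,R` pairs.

Answer: 82,16 16,229 229,144 144,114

Derivation:
Round 1 (k=17): L=82 R=16
Round 2 (k=11): L=16 R=229
Round 3 (k=5): L=229 R=144
Round 4 (k=49): L=144 R=114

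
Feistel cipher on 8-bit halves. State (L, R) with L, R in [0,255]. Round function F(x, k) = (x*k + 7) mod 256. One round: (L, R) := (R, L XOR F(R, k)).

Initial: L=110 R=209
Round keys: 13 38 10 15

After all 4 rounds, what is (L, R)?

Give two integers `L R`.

Answer: 241 244

Derivation:
Round 1 (k=13): L=209 R=202
Round 2 (k=38): L=202 R=210
Round 3 (k=10): L=210 R=241
Round 4 (k=15): L=241 R=244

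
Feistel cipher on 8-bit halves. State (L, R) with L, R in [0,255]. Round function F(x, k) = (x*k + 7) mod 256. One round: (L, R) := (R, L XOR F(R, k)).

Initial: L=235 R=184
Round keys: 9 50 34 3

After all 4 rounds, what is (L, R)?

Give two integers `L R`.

Answer: 1 93

Derivation:
Round 1 (k=9): L=184 R=148
Round 2 (k=50): L=148 R=87
Round 3 (k=34): L=87 R=1
Round 4 (k=3): L=1 R=93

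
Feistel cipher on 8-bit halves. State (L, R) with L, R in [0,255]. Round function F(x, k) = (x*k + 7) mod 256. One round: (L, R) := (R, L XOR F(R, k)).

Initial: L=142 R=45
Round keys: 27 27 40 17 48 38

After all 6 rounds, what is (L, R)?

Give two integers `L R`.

Answer: 88 51

Derivation:
Round 1 (k=27): L=45 R=72
Round 2 (k=27): L=72 R=178
Round 3 (k=40): L=178 R=159
Round 4 (k=17): L=159 R=36
Round 5 (k=48): L=36 R=88
Round 6 (k=38): L=88 R=51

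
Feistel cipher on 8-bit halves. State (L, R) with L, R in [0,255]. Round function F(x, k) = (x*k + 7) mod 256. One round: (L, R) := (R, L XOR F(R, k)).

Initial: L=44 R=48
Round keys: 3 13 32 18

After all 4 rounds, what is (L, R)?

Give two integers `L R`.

Answer: 124 9

Derivation:
Round 1 (k=3): L=48 R=187
Round 2 (k=13): L=187 R=182
Round 3 (k=32): L=182 R=124
Round 4 (k=18): L=124 R=9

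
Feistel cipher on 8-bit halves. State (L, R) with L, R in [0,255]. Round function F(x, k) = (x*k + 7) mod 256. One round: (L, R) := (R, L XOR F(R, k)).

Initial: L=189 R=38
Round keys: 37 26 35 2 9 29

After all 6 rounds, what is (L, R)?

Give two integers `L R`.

Round 1 (k=37): L=38 R=56
Round 2 (k=26): L=56 R=145
Round 3 (k=35): L=145 R=226
Round 4 (k=2): L=226 R=90
Round 5 (k=9): L=90 R=211
Round 6 (k=29): L=211 R=180

Answer: 211 180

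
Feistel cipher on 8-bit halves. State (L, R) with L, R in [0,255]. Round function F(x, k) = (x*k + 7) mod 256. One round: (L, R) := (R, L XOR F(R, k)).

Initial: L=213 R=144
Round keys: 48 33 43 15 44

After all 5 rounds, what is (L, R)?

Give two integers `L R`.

Answer: 38 87

Derivation:
Round 1 (k=48): L=144 R=210
Round 2 (k=33): L=210 R=137
Round 3 (k=43): L=137 R=216
Round 4 (k=15): L=216 R=38
Round 5 (k=44): L=38 R=87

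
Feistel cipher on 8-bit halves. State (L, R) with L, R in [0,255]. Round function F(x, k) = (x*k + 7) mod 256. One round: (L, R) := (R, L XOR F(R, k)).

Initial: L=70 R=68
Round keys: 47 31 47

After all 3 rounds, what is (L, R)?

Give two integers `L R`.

Answer: 166 68

Derivation:
Round 1 (k=47): L=68 R=197
Round 2 (k=31): L=197 R=166
Round 3 (k=47): L=166 R=68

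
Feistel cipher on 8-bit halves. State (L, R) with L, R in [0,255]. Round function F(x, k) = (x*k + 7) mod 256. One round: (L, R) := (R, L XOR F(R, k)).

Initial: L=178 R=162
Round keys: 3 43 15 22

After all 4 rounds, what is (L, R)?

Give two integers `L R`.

Answer: 214 53

Derivation:
Round 1 (k=3): L=162 R=95
Round 2 (k=43): L=95 R=94
Round 3 (k=15): L=94 R=214
Round 4 (k=22): L=214 R=53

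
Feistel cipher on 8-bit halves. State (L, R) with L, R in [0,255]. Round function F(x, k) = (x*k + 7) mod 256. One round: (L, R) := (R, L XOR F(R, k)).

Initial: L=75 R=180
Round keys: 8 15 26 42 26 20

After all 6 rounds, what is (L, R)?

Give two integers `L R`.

Answer: 178 241

Derivation:
Round 1 (k=8): L=180 R=236
Round 2 (k=15): L=236 R=111
Round 3 (k=26): L=111 R=161
Round 4 (k=42): L=161 R=30
Round 5 (k=26): L=30 R=178
Round 6 (k=20): L=178 R=241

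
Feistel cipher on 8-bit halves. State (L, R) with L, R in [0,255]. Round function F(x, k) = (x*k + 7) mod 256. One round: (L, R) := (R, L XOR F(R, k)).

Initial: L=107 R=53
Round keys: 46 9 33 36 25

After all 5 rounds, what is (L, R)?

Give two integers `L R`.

Answer: 99 123

Derivation:
Round 1 (k=46): L=53 R=230
Round 2 (k=9): L=230 R=40
Round 3 (k=33): L=40 R=201
Round 4 (k=36): L=201 R=99
Round 5 (k=25): L=99 R=123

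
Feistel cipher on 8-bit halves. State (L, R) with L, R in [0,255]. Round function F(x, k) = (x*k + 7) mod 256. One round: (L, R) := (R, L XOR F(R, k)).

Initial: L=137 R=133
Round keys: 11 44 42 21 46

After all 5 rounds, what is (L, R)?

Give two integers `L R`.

Answer: 37 41

Derivation:
Round 1 (k=11): L=133 R=55
Round 2 (k=44): L=55 R=254
Round 3 (k=42): L=254 R=132
Round 4 (k=21): L=132 R=37
Round 5 (k=46): L=37 R=41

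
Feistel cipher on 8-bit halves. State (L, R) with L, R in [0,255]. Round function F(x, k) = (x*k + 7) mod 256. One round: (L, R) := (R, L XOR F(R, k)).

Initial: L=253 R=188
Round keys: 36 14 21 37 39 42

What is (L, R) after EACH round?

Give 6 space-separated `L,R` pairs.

Answer: 188,138 138,47 47,104 104,32 32,143 143,93

Derivation:
Round 1 (k=36): L=188 R=138
Round 2 (k=14): L=138 R=47
Round 3 (k=21): L=47 R=104
Round 4 (k=37): L=104 R=32
Round 5 (k=39): L=32 R=143
Round 6 (k=42): L=143 R=93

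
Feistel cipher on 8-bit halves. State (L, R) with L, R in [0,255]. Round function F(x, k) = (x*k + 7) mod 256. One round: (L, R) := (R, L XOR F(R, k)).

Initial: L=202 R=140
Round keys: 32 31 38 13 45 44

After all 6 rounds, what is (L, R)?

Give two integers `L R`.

Round 1 (k=32): L=140 R=77
Round 2 (k=31): L=77 R=214
Round 3 (k=38): L=214 R=134
Round 4 (k=13): L=134 R=3
Round 5 (k=45): L=3 R=8
Round 6 (k=44): L=8 R=100

Answer: 8 100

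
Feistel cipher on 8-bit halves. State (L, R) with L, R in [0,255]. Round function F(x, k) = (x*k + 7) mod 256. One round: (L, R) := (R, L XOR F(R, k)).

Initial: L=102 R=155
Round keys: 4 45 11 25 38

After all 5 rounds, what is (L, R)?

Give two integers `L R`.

Answer: 127 124

Derivation:
Round 1 (k=4): L=155 R=21
Round 2 (k=45): L=21 R=35
Round 3 (k=11): L=35 R=157
Round 4 (k=25): L=157 R=127
Round 5 (k=38): L=127 R=124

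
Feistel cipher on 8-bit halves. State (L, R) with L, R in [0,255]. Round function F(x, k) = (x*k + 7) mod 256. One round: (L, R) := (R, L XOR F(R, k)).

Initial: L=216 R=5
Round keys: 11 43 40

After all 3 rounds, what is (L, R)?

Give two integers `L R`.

Round 1 (k=11): L=5 R=230
Round 2 (k=43): L=230 R=172
Round 3 (k=40): L=172 R=1

Answer: 172 1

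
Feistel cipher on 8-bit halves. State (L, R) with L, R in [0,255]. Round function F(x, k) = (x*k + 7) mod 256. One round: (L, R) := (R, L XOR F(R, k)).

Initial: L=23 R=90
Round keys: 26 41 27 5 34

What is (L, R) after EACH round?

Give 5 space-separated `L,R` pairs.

Round 1 (k=26): L=90 R=60
Round 2 (k=41): L=60 R=249
Round 3 (k=27): L=249 R=118
Round 4 (k=5): L=118 R=172
Round 5 (k=34): L=172 R=169

Answer: 90,60 60,249 249,118 118,172 172,169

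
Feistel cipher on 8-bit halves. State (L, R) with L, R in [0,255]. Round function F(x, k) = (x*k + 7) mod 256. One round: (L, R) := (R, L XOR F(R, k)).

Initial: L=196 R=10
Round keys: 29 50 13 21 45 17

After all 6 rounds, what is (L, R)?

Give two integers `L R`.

Round 1 (k=29): L=10 R=237
Round 2 (k=50): L=237 R=91
Round 3 (k=13): L=91 R=75
Round 4 (k=21): L=75 R=117
Round 5 (k=45): L=117 R=211
Round 6 (k=17): L=211 R=127

Answer: 211 127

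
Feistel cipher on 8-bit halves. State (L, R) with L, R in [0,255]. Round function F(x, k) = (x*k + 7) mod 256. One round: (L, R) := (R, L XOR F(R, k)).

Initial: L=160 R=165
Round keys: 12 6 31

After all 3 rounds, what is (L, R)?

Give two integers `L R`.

Round 1 (k=12): L=165 R=99
Round 2 (k=6): L=99 R=252
Round 3 (k=31): L=252 R=232

Answer: 252 232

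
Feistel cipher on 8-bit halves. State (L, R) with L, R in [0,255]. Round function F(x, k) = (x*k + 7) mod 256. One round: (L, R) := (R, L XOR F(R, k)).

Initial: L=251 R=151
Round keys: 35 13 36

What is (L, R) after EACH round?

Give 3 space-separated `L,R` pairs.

Round 1 (k=35): L=151 R=87
Round 2 (k=13): L=87 R=229
Round 3 (k=36): L=229 R=108

Answer: 151,87 87,229 229,108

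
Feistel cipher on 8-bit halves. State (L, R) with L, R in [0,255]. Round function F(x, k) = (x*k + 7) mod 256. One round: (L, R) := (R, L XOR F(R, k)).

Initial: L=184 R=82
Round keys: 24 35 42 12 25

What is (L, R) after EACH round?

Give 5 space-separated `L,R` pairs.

Answer: 82,15 15,70 70,140 140,209 209,252

Derivation:
Round 1 (k=24): L=82 R=15
Round 2 (k=35): L=15 R=70
Round 3 (k=42): L=70 R=140
Round 4 (k=12): L=140 R=209
Round 5 (k=25): L=209 R=252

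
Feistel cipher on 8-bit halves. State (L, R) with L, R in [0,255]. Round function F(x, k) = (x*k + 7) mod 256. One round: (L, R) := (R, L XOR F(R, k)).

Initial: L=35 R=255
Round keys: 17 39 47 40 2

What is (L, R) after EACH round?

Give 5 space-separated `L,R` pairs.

Answer: 255,213 213,133 133,167 167,154 154,156

Derivation:
Round 1 (k=17): L=255 R=213
Round 2 (k=39): L=213 R=133
Round 3 (k=47): L=133 R=167
Round 4 (k=40): L=167 R=154
Round 5 (k=2): L=154 R=156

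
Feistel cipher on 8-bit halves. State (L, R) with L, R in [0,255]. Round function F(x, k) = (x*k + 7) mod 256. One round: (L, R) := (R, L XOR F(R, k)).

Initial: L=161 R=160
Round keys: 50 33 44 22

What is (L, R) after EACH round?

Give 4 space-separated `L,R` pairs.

Answer: 160,230 230,13 13,165 165,56

Derivation:
Round 1 (k=50): L=160 R=230
Round 2 (k=33): L=230 R=13
Round 3 (k=44): L=13 R=165
Round 4 (k=22): L=165 R=56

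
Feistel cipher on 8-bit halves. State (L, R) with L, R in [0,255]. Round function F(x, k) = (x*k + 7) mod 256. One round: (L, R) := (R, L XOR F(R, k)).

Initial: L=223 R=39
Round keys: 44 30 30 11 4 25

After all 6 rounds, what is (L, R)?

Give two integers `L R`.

Answer: 52 59

Derivation:
Round 1 (k=44): L=39 R=100
Round 2 (k=30): L=100 R=152
Round 3 (k=30): L=152 R=179
Round 4 (k=11): L=179 R=32
Round 5 (k=4): L=32 R=52
Round 6 (k=25): L=52 R=59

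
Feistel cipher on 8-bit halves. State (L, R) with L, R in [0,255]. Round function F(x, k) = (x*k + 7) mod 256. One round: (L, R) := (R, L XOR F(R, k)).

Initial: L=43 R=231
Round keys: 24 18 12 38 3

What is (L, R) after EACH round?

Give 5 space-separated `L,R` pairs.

Answer: 231,132 132,168 168,99 99,17 17,89

Derivation:
Round 1 (k=24): L=231 R=132
Round 2 (k=18): L=132 R=168
Round 3 (k=12): L=168 R=99
Round 4 (k=38): L=99 R=17
Round 5 (k=3): L=17 R=89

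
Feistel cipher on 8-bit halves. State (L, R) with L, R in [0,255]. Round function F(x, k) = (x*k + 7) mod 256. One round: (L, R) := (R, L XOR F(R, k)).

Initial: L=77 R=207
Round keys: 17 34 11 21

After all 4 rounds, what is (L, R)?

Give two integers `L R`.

Round 1 (k=17): L=207 R=139
Round 2 (k=34): L=139 R=178
Round 3 (k=11): L=178 R=38
Round 4 (k=21): L=38 R=151

Answer: 38 151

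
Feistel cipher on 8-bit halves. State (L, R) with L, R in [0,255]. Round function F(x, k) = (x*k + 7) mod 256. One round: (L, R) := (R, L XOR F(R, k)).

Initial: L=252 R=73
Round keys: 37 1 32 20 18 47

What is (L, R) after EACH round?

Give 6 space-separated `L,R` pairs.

Round 1 (k=37): L=73 R=104
Round 2 (k=1): L=104 R=38
Round 3 (k=32): L=38 R=175
Round 4 (k=20): L=175 R=149
Round 5 (k=18): L=149 R=46
Round 6 (k=47): L=46 R=236

Answer: 73,104 104,38 38,175 175,149 149,46 46,236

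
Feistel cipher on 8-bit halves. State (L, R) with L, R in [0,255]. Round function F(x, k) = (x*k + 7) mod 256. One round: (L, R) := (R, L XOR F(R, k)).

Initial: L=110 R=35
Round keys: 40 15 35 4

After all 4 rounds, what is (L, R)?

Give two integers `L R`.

Answer: 7 6

Derivation:
Round 1 (k=40): L=35 R=17
Round 2 (k=15): L=17 R=37
Round 3 (k=35): L=37 R=7
Round 4 (k=4): L=7 R=6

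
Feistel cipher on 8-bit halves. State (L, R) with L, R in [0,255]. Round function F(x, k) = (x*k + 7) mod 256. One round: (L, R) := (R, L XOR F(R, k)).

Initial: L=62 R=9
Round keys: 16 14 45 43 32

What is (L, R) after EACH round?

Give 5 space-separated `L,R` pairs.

Round 1 (k=16): L=9 R=169
Round 2 (k=14): L=169 R=76
Round 3 (k=45): L=76 R=202
Round 4 (k=43): L=202 R=185
Round 5 (k=32): L=185 R=237

Answer: 9,169 169,76 76,202 202,185 185,237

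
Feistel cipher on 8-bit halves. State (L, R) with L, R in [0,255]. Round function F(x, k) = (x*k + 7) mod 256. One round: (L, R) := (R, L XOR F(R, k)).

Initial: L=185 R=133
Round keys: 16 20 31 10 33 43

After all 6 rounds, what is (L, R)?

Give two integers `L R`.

Answer: 101 65

Derivation:
Round 1 (k=16): L=133 R=238
Round 2 (k=20): L=238 R=26
Round 3 (k=31): L=26 R=195
Round 4 (k=10): L=195 R=191
Round 5 (k=33): L=191 R=101
Round 6 (k=43): L=101 R=65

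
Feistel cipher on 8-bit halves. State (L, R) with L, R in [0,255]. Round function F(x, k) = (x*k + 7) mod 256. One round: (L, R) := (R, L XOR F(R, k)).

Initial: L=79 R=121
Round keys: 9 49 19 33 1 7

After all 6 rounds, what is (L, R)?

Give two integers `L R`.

Round 1 (k=9): L=121 R=7
Round 2 (k=49): L=7 R=39
Round 3 (k=19): L=39 R=235
Round 4 (k=33): L=235 R=117
Round 5 (k=1): L=117 R=151
Round 6 (k=7): L=151 R=93

Answer: 151 93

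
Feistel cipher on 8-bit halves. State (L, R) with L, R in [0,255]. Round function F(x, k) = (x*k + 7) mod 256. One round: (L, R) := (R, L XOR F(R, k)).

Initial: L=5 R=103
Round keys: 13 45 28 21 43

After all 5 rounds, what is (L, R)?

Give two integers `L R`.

Round 1 (k=13): L=103 R=71
Round 2 (k=45): L=71 R=229
Round 3 (k=28): L=229 R=84
Round 4 (k=21): L=84 R=14
Round 5 (k=43): L=14 R=53

Answer: 14 53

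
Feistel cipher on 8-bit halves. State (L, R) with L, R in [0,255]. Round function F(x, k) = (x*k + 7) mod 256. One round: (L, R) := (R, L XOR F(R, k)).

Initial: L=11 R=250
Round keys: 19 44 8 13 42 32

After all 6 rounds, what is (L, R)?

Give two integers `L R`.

Round 1 (k=19): L=250 R=158
Round 2 (k=44): L=158 R=213
Round 3 (k=8): L=213 R=49
Round 4 (k=13): L=49 R=81
Round 5 (k=42): L=81 R=96
Round 6 (k=32): L=96 R=86

Answer: 96 86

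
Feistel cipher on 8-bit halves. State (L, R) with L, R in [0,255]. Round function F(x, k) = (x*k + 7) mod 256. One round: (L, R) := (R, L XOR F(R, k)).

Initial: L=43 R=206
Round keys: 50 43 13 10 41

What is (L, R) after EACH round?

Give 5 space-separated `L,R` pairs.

Round 1 (k=50): L=206 R=104
Round 2 (k=43): L=104 R=177
Round 3 (k=13): L=177 R=108
Round 4 (k=10): L=108 R=142
Round 5 (k=41): L=142 R=169

Answer: 206,104 104,177 177,108 108,142 142,169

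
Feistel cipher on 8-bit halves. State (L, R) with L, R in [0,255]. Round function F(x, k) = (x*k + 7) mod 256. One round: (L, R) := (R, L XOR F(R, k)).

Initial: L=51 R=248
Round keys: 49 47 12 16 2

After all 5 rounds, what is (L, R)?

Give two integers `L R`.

Round 1 (k=49): L=248 R=76
Round 2 (k=47): L=76 R=3
Round 3 (k=12): L=3 R=103
Round 4 (k=16): L=103 R=116
Round 5 (k=2): L=116 R=136

Answer: 116 136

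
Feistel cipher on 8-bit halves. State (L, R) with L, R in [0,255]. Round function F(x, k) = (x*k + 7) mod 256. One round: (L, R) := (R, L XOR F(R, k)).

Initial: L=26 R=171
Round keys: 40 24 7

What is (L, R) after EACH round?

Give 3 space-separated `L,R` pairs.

Answer: 171,165 165,212 212,118

Derivation:
Round 1 (k=40): L=171 R=165
Round 2 (k=24): L=165 R=212
Round 3 (k=7): L=212 R=118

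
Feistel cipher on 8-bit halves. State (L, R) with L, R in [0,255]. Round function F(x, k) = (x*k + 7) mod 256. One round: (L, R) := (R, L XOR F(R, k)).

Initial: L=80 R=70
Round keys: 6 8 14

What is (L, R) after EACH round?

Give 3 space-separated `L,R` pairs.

Round 1 (k=6): L=70 R=251
Round 2 (k=8): L=251 R=153
Round 3 (k=14): L=153 R=158

Answer: 70,251 251,153 153,158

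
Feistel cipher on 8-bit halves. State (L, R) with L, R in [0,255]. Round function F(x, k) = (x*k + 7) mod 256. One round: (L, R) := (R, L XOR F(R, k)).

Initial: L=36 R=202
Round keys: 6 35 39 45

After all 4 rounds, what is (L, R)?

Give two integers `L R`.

Round 1 (k=6): L=202 R=231
Round 2 (k=35): L=231 R=86
Round 3 (k=39): L=86 R=198
Round 4 (k=45): L=198 R=131

Answer: 198 131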